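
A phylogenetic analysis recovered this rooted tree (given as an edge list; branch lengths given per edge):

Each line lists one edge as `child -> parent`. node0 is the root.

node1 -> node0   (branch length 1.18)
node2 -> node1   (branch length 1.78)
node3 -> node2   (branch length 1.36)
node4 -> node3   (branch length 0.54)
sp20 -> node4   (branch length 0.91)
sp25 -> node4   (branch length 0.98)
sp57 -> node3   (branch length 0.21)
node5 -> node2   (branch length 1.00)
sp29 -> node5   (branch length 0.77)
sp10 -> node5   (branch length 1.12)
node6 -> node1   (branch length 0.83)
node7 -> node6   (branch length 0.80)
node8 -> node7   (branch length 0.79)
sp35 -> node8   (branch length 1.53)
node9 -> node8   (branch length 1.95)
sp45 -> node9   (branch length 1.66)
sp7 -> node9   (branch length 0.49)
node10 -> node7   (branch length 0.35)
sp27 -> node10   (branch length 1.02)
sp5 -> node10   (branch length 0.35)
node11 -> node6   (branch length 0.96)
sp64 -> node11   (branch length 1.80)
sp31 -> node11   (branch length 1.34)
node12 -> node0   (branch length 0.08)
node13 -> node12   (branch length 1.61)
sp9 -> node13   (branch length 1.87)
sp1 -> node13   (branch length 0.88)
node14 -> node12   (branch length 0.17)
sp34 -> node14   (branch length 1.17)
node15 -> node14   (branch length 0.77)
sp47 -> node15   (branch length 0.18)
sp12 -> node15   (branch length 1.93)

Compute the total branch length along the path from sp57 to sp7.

The path runs sp57 → … → MRCA → … → sp7; the MRCA is the node subtending ((((sp20,sp25),sp57),(sp29,sp10)),(((sp35,(sp45,sp7)),(sp27,sp5)),(sp64,sp31))).
Branch lengths along that path: 0.21 + 1.36 + 1.78 + 0.83 + 0.80 + 0.79 + 1.95 + 0.49 = 8.21.

8.21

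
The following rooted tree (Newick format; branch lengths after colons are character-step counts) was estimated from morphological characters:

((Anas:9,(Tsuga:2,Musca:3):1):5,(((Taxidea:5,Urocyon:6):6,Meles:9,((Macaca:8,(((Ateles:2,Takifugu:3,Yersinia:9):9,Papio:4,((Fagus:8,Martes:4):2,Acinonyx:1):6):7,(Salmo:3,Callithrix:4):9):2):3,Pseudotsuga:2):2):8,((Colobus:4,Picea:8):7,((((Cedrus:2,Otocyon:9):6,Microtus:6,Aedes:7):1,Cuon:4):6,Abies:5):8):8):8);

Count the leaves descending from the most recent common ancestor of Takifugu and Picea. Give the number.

The MRCA of Takifugu and Picea is the node subtending (((Taxidea,Urocyon),Meles,((Macaca,(((Ateles,Takifugu,Yersinia),Papio,((Fagus,Martes),Acinonyx)),(Salmo,Callithrix))),Pseudotsuga)),((Colobus,Picea),((((Cedrus,Otocyon),Microtus,Aedes),Cuon),Abies))).
That clade contains 22 terminal taxa: Abies, Acinonyx, Aedes, Ateles, Callithrix, Cedrus, Colobus, Cuon, Fagus, Macaca, Martes, Meles, Microtus, Otocyon, Papio, Picea, Pseudotsuga, Salmo, Takifugu, Taxidea, Urocyon, Yersinia.

22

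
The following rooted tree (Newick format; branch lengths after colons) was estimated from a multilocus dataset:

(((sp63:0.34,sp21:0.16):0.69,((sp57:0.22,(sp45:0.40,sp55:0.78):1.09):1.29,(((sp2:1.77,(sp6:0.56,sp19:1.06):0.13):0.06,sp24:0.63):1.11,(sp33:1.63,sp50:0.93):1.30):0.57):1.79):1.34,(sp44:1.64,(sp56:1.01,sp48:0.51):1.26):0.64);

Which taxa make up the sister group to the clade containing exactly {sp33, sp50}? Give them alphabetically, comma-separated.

The clade containing exactly {sp33, sp50} attaches to the tree at the node subtending (((sp2,(sp6,sp19)),sp24),(sp33,sp50)).
The other lineage descending from that same node — the sister group — is ((sp2,(sp6,sp19)),sp24); its 4 tips in alphabetical order are the answer.

sp19, sp2, sp24, sp6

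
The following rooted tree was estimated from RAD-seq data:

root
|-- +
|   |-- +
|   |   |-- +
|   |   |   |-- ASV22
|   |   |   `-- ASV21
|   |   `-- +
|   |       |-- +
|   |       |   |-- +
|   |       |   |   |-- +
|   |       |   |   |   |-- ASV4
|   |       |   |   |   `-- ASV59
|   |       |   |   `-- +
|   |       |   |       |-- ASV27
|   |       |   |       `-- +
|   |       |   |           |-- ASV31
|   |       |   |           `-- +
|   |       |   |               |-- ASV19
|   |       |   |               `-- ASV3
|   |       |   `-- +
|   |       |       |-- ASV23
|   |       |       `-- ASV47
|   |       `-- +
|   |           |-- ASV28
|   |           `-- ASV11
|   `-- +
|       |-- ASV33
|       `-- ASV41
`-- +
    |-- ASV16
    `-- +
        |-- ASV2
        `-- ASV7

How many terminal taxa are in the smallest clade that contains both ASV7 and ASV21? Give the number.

17

The MRCA of ASV7 and ASV21 is the root, so the clade is the entire tree.
That clade contains 17 terminal taxa: ASV11, ASV16, ASV19, ASV2, ASV21, ASV22, ASV23, ASV27, ASV28, ASV3, ASV31, ASV33, ASV4, ASV41, ASV47, ASV59, ASV7.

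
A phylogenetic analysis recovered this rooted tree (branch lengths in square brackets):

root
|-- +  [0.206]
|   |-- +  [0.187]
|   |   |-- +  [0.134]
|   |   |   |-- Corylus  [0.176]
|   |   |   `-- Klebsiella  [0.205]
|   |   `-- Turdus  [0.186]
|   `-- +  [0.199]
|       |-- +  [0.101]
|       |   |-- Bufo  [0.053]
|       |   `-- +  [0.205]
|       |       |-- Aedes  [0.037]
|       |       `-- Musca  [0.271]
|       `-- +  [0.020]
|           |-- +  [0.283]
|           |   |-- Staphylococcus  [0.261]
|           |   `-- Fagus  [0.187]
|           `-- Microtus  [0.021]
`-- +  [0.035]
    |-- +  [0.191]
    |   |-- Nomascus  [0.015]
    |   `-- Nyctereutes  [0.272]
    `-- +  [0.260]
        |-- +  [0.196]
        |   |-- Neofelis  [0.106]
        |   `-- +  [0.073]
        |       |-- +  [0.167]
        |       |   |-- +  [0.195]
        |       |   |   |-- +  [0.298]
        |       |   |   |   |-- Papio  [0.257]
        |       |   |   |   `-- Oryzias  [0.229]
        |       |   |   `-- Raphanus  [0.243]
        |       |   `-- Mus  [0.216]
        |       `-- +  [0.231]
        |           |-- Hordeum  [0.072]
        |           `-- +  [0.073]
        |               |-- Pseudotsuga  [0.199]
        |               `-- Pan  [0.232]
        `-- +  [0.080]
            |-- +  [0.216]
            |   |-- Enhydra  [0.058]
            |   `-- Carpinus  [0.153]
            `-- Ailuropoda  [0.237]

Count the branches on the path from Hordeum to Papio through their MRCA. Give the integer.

The MRCA of Hordeum and Papio is the node subtending ((((Papio,Oryzias),Raphanus),Mus),(Hordeum,(Pseudotsuga,Pan))).
From Hordeum up to that node: 2 branches. From Papio up to the same node: 4 branches. Total: 2 + 4 = 6.

6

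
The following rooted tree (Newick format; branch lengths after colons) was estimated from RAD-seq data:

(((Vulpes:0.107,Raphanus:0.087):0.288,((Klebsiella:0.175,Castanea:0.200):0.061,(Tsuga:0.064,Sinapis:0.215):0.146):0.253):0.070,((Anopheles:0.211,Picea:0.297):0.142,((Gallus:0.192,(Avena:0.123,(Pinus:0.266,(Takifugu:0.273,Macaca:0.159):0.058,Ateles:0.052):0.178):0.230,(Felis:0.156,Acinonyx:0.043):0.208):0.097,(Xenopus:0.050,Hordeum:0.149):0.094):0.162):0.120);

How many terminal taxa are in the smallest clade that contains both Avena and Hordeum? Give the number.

10

The MRCA of Avena and Hordeum is the node subtending ((Gallus,(Avena,(Pinus,(Takifugu,Macaca),Ateles)),(Felis,Acinonyx)),(Xenopus,Hordeum)).
That clade contains 10 terminal taxa: Acinonyx, Ateles, Avena, Felis, Gallus, Hordeum, Macaca, Pinus, Takifugu, Xenopus.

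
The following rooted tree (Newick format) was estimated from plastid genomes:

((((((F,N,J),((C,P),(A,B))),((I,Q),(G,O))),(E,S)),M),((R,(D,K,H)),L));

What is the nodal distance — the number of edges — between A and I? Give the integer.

7

The MRCA of A and I is the node subtending (((F,N,J),((C,P),(A,B))),((I,Q),(G,O))).
From A up to that node: 4 branches. From I up to the same node: 3 branches. Total: 4 + 3 = 7.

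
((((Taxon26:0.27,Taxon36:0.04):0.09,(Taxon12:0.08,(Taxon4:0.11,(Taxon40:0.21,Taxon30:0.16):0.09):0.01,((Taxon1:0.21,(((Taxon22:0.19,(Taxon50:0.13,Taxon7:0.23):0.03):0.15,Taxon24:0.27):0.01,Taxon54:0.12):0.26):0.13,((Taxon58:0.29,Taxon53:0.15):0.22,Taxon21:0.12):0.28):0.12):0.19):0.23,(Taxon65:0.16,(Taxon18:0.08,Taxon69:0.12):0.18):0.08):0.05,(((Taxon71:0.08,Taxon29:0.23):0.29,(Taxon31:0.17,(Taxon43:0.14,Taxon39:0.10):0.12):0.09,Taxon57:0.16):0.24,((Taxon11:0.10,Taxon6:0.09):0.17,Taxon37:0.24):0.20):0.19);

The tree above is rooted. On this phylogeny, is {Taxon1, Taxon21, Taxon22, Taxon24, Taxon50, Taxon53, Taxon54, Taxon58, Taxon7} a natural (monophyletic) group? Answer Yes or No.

Yes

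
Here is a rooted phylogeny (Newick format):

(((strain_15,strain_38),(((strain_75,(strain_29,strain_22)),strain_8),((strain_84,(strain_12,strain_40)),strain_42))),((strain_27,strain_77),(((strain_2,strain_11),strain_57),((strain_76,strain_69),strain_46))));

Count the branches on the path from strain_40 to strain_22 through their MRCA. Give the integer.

8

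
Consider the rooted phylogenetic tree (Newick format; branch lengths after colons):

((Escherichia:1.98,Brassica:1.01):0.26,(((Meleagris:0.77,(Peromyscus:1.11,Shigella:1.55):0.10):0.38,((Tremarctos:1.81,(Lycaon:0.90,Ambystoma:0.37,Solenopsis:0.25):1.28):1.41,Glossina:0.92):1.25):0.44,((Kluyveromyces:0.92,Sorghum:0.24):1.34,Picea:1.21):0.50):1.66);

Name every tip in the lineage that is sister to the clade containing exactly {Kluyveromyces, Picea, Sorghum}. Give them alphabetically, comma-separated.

The clade containing exactly {Kluyveromyces, Picea, Sorghum} attaches to the tree at the node subtending (((Meleagris,(Peromyscus,Shigella)),((Tremarctos,(Lycaon,Ambystoma,Solenopsis)),Glossina)),((Kluyveromyces,Sorghum),Picea)).
The other lineage descending from that same node — the sister group — is ((Meleagris,(Peromyscus,Shigella)),((Tremarctos,(Lycaon,Ambystoma,Solenopsis)),Glossina)); its 8 tips in alphabetical order are the answer.

Ambystoma, Glossina, Lycaon, Meleagris, Peromyscus, Shigella, Solenopsis, Tremarctos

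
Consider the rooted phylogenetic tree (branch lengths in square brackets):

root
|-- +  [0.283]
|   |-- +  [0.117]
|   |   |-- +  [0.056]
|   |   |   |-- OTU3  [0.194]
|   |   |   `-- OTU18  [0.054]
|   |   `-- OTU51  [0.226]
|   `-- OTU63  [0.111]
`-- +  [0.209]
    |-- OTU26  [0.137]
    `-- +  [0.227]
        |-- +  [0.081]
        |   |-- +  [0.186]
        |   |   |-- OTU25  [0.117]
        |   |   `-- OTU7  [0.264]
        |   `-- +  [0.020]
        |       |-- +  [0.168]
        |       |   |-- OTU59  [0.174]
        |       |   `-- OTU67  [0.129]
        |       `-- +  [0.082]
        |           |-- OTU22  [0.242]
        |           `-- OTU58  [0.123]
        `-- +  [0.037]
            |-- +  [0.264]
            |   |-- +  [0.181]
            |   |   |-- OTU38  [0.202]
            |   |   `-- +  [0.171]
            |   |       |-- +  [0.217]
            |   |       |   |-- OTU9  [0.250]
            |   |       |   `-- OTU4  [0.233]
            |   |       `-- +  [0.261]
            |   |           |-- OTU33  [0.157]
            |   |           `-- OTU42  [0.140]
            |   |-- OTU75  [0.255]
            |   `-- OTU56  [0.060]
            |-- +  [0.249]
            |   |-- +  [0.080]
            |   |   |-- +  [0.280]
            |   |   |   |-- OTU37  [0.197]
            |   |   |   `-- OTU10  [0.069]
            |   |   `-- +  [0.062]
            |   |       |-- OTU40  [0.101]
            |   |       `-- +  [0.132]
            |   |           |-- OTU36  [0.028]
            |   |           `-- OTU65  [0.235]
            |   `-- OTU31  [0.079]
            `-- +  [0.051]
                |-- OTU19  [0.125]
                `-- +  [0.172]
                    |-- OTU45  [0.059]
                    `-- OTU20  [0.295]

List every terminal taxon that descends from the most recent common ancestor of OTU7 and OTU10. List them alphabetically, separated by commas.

OTU10, OTU19, OTU20, OTU22, OTU25, OTU31, OTU33, OTU36, OTU37, OTU38, OTU4, OTU40, OTU42, OTU45, OTU56, OTU58, OTU59, OTU65, OTU67, OTU7, OTU75, OTU9

Tracing OTU7: it sits inside (OTU25,OTU7).
Tracing OTU10: it sits inside (OTU37,OTU10).
The smallest clade enclosing both is (((OTU25,OTU7),((OTU59,OTU67),(OTU22,OTU58))),(((OTU38,((OTU9,OTU4),(OTU33,OTU42))),OTU75,OTU56),(((OTU37,OTU10),(OTU40,(OTU36,OTU65))),OTU31),(OTU19,(OTU45,OTU20)))); the answer is its 22 terminal taxa in alphabetical order.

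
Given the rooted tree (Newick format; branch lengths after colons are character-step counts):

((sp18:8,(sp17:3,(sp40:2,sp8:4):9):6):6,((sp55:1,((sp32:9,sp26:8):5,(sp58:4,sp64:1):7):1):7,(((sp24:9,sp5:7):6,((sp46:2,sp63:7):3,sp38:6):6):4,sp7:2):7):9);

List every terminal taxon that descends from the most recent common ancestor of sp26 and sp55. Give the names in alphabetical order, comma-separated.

sp26, sp32, sp55, sp58, sp64

Tracing sp26: it sits inside (sp32,sp26).
Tracing sp55: it sits inside (sp55,((sp32,sp26),(sp58,sp64))).
The smallest clade enclosing both is (sp55,((sp32,sp26),(sp58,sp64))); the answer is its 5 terminal taxa in alphabetical order.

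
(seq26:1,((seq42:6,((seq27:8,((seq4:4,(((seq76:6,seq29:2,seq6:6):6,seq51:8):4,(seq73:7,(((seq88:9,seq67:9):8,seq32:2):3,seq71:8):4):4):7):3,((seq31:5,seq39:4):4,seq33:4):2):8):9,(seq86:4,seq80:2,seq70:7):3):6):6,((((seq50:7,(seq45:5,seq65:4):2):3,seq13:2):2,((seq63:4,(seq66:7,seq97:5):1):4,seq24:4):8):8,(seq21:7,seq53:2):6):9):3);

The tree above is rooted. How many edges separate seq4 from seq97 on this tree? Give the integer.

The MRCA of seq4 and seq97 is the node subtending ((seq42,((seq27,((seq4,(((seq76,seq29,seq6),seq51),(seq73,(((seq88,seq67),seq32),seq71)))),((seq31,seq39),seq33))),(seq86,seq80,seq70))),((((seq50,(seq45,seq65)),seq13),((seq63,(seq66,seq97)),seq24)),(seq21,seq53))).
From seq4 up to that node: 6 branches. From seq97 up to the same node: 6 branches. Total: 6 + 6 = 12.

12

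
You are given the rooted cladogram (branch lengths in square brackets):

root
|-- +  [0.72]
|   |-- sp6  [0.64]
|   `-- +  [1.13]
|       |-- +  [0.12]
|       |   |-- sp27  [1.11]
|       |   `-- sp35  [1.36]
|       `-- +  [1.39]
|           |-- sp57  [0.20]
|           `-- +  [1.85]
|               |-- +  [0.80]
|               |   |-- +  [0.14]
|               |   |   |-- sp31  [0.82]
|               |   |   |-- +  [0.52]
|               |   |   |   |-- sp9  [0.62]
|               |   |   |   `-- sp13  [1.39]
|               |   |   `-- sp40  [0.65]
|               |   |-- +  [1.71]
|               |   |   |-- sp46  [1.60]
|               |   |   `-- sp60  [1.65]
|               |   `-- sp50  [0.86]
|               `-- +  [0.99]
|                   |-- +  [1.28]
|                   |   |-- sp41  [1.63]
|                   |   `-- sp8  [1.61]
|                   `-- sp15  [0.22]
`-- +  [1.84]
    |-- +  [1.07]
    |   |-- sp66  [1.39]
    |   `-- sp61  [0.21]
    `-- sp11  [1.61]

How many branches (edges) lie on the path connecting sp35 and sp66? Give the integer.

The MRCA of sp35 and sp66 is the root of the tree.
From sp35 up to that node: 4 branches. From sp66 up to the same node: 3 branches. Total: 4 + 3 = 7.

7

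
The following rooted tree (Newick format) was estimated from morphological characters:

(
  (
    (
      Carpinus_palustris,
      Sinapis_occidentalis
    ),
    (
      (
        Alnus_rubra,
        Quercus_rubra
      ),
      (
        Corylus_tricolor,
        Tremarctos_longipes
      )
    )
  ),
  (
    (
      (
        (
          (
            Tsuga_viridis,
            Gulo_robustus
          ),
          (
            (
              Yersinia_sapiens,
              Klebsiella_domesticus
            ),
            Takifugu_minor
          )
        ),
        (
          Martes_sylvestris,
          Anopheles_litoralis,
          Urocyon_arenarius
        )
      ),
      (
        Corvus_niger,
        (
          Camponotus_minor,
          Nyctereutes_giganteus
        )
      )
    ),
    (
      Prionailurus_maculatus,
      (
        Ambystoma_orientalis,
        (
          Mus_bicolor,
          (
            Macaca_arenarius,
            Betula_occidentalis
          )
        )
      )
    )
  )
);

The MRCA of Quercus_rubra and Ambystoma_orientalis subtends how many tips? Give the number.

The MRCA of Quercus_rubra and Ambystoma_orientalis is the root, so the clade is the entire tree.
That clade contains 22 terminal taxa: Alnus_rubra, Ambystoma_orientalis, Anopheles_litoralis, Betula_occidentalis, Camponotus_minor, Carpinus_palustris, Corvus_niger, Corylus_tricolor, Gulo_robustus, Klebsiella_domesticus, Macaca_arenarius, Martes_sylvestris, Mus_bicolor, Nyctereutes_giganteus, Prionailurus_maculatus, Quercus_rubra, Sinapis_occidentalis, Takifugu_minor, Tremarctos_longipes, Tsuga_viridis, Urocyon_arenarius, Yersinia_sapiens.

22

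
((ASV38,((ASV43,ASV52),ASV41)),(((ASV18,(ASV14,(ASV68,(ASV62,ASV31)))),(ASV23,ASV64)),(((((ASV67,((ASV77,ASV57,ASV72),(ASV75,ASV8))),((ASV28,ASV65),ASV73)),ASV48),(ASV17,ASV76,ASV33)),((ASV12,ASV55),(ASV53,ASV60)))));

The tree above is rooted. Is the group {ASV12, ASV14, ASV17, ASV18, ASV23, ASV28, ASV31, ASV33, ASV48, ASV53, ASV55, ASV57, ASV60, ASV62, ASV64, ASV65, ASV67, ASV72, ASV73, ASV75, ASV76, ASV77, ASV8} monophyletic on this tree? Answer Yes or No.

The MRCA of the listed taxa subtends (((ASV18,(ASV14,(ASV68,(ASV62,ASV31)))),(ASV23,ASV64)),(((((ASV67,((ASV77,ASV57,ASV72),(ASV75,ASV8))),((ASV28,ASV65),ASV73)),ASV48),(ASV17,ASV76,ASV33)),((ASV12,ASV55),(ASV53,ASV60)))).
That clade also contains ASV68, which is not in the proposed group, so the group is not monophyletic.

No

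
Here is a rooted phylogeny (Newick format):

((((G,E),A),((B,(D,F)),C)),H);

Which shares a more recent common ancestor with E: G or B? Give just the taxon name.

G

The MRCA of E and G subtends (G,E) (2 taxa).
The MRCA of E and B subtends (((G,E),A),((B,(D,F)),C)) (7 taxa).
The first is nested inside the second, so E shares a more recent common ancestor with G.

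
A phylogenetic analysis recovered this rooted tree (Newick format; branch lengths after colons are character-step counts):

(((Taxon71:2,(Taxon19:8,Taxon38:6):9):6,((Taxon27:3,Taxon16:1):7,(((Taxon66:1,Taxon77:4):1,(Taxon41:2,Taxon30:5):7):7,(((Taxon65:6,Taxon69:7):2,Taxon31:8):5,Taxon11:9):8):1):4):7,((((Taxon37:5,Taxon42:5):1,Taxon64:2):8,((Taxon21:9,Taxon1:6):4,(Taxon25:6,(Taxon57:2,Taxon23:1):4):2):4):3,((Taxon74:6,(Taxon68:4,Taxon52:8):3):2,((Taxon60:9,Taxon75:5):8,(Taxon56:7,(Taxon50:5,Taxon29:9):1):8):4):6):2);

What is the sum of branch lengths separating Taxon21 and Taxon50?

44

The path runs Taxon21 → … → MRCA → … → Taxon50; the MRCA is the node subtending ((((Taxon37,Taxon42),Taxon64),((Taxon21,Taxon1),(Taxon25,(Taxon57,Taxon23)))),((Taxon74,(Taxon68,Taxon52)),((Taxon60,Taxon75),(Taxon56,(Taxon50,Taxon29))))).
Branch lengths along that path: 9 + 4 + 4 + 3 + 6 + 4 + 8 + 1 + 5 = 44.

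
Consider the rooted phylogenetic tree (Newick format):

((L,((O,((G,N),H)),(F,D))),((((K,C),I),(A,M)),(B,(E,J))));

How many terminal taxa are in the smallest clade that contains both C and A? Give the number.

The MRCA of C and A is the node subtending (((K,C),I),(A,M)).
That clade contains 5 terminal taxa: A, C, I, K, M.

5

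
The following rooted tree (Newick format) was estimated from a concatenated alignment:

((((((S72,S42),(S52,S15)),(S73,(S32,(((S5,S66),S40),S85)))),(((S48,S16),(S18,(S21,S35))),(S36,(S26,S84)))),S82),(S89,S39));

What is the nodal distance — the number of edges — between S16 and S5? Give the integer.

11

The MRCA of S16 and S5 is the node subtending ((((S72,S42),(S52,S15)),(S73,(S32,(((S5,S66),S40),S85)))),(((S48,S16),(S18,(S21,S35))),(S36,(S26,S84)))).
From S16 up to that node: 4 branches. From S5 up to the same node: 7 branches. Total: 4 + 7 = 11.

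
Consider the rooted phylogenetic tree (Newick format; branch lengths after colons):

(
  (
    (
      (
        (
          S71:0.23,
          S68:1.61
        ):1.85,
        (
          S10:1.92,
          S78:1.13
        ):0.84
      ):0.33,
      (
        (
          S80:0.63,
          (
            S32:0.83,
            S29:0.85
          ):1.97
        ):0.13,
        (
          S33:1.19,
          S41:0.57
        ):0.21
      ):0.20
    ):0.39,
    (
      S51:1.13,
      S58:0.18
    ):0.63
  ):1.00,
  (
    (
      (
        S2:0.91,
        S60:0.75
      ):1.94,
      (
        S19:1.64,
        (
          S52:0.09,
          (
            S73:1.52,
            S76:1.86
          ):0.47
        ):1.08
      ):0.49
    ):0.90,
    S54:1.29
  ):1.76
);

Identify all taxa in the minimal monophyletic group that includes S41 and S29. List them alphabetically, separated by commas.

S29, S32, S33, S41, S80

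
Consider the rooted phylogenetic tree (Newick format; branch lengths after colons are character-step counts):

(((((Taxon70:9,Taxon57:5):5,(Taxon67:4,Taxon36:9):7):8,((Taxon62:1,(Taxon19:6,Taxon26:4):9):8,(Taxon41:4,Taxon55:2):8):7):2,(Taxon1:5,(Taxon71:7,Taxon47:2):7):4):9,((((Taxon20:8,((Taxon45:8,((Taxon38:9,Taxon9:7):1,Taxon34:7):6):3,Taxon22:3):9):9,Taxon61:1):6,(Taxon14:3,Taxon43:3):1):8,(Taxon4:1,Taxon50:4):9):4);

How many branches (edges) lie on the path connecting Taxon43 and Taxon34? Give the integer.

The MRCA of Taxon43 and Taxon34 is the node subtending (((Taxon20,((Taxon45,((Taxon38,Taxon9),Taxon34)),Taxon22)),Taxon61),(Taxon14,Taxon43)).
From Taxon43 up to that node: 2 branches. From Taxon34 up to the same node: 6 branches. Total: 2 + 6 = 8.

8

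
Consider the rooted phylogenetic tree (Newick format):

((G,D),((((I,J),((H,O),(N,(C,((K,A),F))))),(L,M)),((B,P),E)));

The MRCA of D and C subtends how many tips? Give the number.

16

The MRCA of D and C is the root, so the clade is the entire tree.
That clade contains 16 terminal taxa: A, B, C, D, E, F, G, H, I, J, K, L, M, N, O, P.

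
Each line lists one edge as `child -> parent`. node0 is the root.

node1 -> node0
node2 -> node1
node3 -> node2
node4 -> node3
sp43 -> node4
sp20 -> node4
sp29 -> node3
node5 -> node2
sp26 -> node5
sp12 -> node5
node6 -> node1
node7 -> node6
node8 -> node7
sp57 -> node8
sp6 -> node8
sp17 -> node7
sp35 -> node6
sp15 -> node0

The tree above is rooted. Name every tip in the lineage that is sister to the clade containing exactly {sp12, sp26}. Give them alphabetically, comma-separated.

sp20, sp29, sp43

The clade containing exactly {sp12, sp26} attaches to the tree at the node subtending (((sp43,sp20),sp29),(sp26,sp12)).
The other lineage descending from that same node — the sister group — is ((sp43,sp20),sp29); its 3 tips in alphabetical order are the answer.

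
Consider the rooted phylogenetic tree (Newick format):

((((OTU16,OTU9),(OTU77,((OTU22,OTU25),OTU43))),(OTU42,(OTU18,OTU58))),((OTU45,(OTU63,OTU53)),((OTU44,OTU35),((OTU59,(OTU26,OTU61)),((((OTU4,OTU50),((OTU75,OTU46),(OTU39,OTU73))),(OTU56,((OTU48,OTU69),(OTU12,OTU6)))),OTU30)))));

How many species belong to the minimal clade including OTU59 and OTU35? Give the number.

The MRCA of OTU59 and OTU35 is the node subtending ((OTU44,OTU35),((OTU59,(OTU26,OTU61)),((((OTU4,OTU50),((OTU75,OTU46),(OTU39,OTU73))),(OTU56,((OTU48,OTU69),(OTU12,OTU6)))),OTU30))).
That clade contains 17 terminal taxa: OTU12, OTU26, OTU30, OTU35, OTU39, OTU4, OTU44, OTU46, OTU48, OTU50, OTU56, OTU59, OTU6, OTU61, OTU69, OTU73, OTU75.

17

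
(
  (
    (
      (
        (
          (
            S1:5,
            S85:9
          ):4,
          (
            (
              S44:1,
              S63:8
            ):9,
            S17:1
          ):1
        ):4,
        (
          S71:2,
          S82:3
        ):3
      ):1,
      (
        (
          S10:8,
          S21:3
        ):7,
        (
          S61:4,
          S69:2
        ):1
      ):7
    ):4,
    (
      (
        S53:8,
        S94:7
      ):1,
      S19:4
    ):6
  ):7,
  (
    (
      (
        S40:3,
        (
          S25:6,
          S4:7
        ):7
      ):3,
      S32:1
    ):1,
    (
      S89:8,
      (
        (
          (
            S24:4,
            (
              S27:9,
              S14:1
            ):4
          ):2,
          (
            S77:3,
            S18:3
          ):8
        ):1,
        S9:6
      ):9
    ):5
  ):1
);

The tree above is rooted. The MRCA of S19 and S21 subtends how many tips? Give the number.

The MRCA of S19 and S21 is the node subtending (((((S1,S85),((S44,S63),S17)),(S71,S82)),((S10,S21),(S61,S69))),((S53,S94),S19)).
That clade contains 14 terminal taxa: S1, S10, S17, S19, S21, S44, S53, S61, S63, S69, S71, S82, S85, S94.

14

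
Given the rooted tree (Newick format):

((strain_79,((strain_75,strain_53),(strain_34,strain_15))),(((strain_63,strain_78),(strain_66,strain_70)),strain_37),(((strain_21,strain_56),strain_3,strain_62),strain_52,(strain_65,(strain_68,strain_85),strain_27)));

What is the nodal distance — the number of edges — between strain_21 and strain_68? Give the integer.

6

The MRCA of strain_21 and strain_68 is the node subtending (((strain_21,strain_56),strain_3,strain_62),strain_52,(strain_65,(strain_68,strain_85),strain_27)).
From strain_21 up to that node: 3 branches. From strain_68 up to the same node: 3 branches. Total: 3 + 3 = 6.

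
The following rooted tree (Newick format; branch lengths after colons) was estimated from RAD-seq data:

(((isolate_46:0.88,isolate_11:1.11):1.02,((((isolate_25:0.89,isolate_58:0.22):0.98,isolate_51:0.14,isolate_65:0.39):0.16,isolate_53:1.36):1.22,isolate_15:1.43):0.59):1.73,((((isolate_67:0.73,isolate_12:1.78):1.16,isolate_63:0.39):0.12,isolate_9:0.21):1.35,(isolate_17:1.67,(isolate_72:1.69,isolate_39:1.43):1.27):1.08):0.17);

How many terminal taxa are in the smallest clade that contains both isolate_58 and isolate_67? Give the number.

15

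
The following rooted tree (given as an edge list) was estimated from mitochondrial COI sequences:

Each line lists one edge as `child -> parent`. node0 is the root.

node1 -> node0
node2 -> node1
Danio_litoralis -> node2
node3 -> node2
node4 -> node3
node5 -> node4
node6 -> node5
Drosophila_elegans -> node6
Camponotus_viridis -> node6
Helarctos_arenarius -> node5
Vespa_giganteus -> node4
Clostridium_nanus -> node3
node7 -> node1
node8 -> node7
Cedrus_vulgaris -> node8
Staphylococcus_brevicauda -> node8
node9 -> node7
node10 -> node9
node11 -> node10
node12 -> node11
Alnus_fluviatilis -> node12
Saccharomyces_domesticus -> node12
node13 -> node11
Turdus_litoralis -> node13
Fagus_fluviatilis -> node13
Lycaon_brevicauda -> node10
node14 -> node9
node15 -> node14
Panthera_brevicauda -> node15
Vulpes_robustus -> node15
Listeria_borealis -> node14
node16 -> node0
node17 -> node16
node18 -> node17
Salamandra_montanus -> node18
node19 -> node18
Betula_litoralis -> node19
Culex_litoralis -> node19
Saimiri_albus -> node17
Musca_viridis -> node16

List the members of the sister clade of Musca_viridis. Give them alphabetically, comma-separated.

Musca_viridis attaches to the tree at the node subtending (((Salamandra_montanus,(Betula_litoralis,Culex_litoralis)),Saimiri_albus),Musca_viridis).
The other lineage descending from that same node — the sister group — is ((Salamandra_montanus,(Betula_litoralis,Culex_litoralis)),Saimiri_albus); its 4 tips in alphabetical order are the answer.

Betula_litoralis, Culex_litoralis, Saimiri_albus, Salamandra_montanus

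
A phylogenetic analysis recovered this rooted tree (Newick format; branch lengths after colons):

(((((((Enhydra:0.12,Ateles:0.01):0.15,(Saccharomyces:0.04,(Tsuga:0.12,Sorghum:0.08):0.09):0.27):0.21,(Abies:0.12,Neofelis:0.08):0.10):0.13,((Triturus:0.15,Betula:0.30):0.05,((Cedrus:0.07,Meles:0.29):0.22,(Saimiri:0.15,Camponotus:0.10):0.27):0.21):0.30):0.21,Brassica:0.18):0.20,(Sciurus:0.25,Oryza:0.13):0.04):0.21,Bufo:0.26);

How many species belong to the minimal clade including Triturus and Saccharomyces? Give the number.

13

The MRCA of Triturus and Saccharomyces is the node subtending ((((Enhydra,Ateles),(Saccharomyces,(Tsuga,Sorghum))),(Abies,Neofelis)),((Triturus,Betula),((Cedrus,Meles),(Saimiri,Camponotus)))).
That clade contains 13 terminal taxa: Abies, Ateles, Betula, Camponotus, Cedrus, Enhydra, Meles, Neofelis, Saccharomyces, Saimiri, Sorghum, Triturus, Tsuga.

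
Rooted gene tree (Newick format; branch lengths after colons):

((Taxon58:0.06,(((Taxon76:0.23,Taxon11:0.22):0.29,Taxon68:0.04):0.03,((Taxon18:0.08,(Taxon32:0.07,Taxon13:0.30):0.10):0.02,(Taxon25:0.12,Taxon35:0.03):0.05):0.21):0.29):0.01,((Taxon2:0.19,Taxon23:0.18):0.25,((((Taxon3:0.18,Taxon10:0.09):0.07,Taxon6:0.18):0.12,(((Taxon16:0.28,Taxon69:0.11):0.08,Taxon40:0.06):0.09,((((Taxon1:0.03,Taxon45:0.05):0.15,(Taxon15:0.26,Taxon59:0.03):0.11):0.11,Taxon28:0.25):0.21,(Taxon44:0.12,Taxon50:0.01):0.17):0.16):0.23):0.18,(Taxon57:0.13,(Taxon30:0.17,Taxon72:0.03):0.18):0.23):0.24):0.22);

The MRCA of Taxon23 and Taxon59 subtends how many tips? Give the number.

The MRCA of Taxon23 and Taxon59 is the node subtending ((Taxon2,Taxon23),((((Taxon3,Taxon10),Taxon6),(((Taxon16,Taxon69),Taxon40),((((Taxon1,Taxon45),(Taxon15,Taxon59)),Taxon28),(Taxon44,Taxon50)))),(Taxon57,(Taxon30,Taxon72)))).
That clade contains 18 terminal taxa: Taxon1, Taxon10, Taxon15, Taxon16, Taxon2, Taxon23, Taxon28, Taxon3, Taxon30, Taxon40, Taxon44, Taxon45, Taxon50, Taxon57, Taxon59, Taxon6, Taxon69, Taxon72.

18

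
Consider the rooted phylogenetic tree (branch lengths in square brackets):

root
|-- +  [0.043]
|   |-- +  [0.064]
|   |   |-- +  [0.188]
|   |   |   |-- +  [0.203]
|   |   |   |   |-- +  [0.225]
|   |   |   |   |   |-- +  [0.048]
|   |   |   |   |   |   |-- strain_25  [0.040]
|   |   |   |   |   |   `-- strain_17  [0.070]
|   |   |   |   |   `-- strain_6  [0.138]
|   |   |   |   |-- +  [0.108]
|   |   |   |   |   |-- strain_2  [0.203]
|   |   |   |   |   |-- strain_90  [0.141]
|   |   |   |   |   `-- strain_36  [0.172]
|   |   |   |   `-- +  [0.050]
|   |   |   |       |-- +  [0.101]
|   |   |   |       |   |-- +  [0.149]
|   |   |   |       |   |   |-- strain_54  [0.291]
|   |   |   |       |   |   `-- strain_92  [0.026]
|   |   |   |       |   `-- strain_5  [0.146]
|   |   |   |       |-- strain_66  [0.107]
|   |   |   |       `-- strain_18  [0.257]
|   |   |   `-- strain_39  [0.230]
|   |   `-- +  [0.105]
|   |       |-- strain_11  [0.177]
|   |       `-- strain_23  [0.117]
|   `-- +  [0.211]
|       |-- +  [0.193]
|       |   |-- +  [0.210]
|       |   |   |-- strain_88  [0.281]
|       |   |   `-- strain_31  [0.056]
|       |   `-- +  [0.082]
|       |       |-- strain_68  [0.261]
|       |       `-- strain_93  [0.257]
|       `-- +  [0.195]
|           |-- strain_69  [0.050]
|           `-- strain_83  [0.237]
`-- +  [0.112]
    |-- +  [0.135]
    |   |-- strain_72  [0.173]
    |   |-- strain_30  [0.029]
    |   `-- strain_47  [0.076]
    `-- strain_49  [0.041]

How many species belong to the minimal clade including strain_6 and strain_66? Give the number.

The MRCA of strain_6 and strain_66 is the node subtending (((strain_25,strain_17),strain_6),(strain_2,strain_90,strain_36),(((strain_54,strain_92),strain_5),strain_66,strain_18)).
That clade contains 11 terminal taxa: strain_17, strain_18, strain_2, strain_25, strain_36, strain_5, strain_54, strain_6, strain_66, strain_90, strain_92.

11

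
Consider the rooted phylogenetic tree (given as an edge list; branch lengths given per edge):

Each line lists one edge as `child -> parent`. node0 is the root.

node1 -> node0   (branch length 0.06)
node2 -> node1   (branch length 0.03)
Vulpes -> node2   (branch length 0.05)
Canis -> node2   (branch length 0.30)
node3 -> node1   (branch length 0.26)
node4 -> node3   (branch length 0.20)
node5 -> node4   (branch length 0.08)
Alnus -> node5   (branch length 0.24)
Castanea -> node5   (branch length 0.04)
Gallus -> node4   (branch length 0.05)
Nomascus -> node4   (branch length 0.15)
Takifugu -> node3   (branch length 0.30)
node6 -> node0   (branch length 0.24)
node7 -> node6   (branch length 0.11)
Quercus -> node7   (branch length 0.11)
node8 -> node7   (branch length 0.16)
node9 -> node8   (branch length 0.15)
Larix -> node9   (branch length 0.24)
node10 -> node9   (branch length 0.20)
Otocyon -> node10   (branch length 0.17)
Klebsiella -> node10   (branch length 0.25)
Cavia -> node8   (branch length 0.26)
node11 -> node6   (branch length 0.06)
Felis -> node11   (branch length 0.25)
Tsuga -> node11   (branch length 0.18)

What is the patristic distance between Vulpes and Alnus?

0.86

The path runs Vulpes → … → MRCA → … → Alnus; the MRCA is the node subtending ((Vulpes,Canis),(((Alnus,Castanea),Gallus,Nomascus),Takifugu)).
Branch lengths along that path: 0.05 + 0.03 + 0.26 + 0.20 + 0.08 + 0.24 = 0.86.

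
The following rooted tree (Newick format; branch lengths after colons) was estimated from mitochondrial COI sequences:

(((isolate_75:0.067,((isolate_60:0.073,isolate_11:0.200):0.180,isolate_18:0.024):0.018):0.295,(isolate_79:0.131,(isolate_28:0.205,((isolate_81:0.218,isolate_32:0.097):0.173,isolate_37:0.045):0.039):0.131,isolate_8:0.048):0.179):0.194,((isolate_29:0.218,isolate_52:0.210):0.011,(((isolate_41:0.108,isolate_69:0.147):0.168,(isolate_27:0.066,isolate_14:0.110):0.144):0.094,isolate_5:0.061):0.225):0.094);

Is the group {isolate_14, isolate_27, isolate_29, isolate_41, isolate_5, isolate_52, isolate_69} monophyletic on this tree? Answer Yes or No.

Yes

The most recent common ancestor of these taxa subtends ((isolate_29,isolate_52),(((isolate_41,isolate_69),(isolate_27,isolate_14)),isolate_5)).
That clade has exactly 7 tips — every listed taxon and nothing else — so the group is monophyletic.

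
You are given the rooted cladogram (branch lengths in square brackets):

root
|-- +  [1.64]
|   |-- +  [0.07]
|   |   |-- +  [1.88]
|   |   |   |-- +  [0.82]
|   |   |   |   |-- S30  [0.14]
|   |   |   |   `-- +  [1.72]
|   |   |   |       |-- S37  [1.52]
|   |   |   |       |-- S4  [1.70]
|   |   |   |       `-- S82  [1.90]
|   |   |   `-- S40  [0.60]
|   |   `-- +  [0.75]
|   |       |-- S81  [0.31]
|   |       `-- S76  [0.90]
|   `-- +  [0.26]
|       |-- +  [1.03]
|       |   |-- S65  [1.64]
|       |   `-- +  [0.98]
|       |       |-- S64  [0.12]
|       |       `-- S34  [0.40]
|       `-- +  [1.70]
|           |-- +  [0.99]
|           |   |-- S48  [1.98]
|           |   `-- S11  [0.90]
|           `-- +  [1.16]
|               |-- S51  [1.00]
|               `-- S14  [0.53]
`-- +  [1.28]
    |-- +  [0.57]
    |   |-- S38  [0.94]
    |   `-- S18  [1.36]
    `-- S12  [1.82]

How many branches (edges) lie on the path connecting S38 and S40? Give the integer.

The MRCA of S38 and S40 is the root of the tree.
From S38 up to that node: 3 branches. From S40 up to the same node: 4 branches. Total: 3 + 4 = 7.

7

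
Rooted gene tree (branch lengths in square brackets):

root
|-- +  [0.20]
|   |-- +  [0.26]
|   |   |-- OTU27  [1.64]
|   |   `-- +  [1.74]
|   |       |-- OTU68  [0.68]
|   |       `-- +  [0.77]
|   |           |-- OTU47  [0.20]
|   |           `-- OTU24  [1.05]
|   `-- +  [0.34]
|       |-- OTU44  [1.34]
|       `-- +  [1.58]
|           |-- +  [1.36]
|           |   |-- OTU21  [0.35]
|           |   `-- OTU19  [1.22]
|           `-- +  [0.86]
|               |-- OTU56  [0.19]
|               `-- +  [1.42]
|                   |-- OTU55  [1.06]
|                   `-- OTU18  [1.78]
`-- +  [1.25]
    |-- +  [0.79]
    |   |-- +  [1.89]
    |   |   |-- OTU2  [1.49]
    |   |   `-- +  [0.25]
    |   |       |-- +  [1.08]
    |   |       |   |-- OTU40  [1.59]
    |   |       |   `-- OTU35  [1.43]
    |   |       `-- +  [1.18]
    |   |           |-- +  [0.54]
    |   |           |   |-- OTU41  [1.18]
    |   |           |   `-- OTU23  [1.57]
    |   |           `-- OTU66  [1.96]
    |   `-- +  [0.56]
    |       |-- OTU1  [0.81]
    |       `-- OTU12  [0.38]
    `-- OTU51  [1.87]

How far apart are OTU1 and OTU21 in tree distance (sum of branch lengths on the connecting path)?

The path runs OTU1 → … → MRCA → … → OTU21; the MRCA is the root of the tree.
Branch lengths along that path: 0.81 + 0.56 + 0.79 + 1.25 + 0.20 + 0.34 + 1.58 + 1.36 + 0.35 = 7.24.

7.24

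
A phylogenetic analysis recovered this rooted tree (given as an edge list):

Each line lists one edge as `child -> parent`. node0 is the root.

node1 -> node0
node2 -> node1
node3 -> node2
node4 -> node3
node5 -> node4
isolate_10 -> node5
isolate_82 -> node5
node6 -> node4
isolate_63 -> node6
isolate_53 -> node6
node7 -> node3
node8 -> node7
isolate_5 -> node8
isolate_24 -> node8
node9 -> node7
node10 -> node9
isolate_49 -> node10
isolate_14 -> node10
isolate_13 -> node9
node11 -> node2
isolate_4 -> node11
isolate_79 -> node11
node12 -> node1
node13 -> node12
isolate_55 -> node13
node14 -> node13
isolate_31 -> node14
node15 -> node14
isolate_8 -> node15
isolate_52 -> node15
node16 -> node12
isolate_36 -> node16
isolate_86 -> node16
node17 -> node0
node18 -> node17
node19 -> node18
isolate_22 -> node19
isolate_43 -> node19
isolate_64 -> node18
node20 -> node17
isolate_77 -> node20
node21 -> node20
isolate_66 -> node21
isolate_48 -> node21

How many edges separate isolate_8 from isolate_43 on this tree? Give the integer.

10

The MRCA of isolate_8 and isolate_43 is the root of the tree.
From isolate_8 up to that node: 6 branches. From isolate_43 up to the same node: 4 branches. Total: 6 + 4 = 10.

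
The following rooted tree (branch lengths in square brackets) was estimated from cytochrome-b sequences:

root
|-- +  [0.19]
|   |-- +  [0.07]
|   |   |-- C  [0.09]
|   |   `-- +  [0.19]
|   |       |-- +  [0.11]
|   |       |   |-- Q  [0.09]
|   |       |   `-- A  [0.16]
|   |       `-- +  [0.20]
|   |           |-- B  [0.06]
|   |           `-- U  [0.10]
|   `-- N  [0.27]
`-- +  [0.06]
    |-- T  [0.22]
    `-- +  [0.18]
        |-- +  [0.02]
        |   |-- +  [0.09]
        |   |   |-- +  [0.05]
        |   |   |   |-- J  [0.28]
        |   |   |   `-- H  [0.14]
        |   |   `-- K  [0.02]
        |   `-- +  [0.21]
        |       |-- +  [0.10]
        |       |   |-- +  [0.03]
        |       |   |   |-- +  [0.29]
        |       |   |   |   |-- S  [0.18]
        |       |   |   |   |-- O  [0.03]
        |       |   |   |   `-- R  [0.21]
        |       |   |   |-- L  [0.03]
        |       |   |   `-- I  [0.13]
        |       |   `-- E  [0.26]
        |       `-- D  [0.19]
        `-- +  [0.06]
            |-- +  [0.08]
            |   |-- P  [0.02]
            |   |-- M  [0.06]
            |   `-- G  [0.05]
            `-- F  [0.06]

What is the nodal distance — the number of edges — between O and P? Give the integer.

9

The MRCA of O and P is the node subtending ((((J,H),K),((((S,O,R),L,I),E),D)),((P,M,G),F)).
From O up to that node: 6 branches. From P up to the same node: 3 branches. Total: 6 + 3 = 9.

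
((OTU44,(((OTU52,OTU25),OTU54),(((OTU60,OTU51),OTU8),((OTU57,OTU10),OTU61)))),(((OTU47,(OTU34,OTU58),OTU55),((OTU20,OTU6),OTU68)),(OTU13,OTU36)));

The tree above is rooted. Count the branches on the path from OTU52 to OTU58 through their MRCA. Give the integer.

10

The MRCA of OTU52 and OTU58 is the root of the tree.
From OTU52 up to that node: 5 branches. From OTU58 up to the same node: 5 branches. Total: 5 + 5 = 10.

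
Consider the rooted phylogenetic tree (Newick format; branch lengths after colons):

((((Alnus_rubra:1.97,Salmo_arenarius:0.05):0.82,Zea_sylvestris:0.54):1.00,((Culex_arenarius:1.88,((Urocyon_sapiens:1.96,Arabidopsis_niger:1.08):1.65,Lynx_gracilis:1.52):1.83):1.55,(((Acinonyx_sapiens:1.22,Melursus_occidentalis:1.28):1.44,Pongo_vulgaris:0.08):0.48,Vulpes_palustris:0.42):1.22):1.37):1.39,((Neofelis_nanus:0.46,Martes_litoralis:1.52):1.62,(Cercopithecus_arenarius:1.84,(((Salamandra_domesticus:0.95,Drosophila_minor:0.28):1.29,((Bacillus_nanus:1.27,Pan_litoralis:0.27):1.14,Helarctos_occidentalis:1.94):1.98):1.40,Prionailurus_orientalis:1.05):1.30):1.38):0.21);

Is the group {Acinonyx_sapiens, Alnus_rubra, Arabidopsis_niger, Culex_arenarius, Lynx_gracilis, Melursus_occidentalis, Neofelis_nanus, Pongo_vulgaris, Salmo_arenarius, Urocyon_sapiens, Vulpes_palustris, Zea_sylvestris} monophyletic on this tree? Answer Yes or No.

The MRCA of the listed taxa is the root, so the smallest clade containing them is the whole tree.
That clade also contains Bacillus_nanus, Cercopithecus_arenarius, Drosophila_minor, Helarctos_occidentalis, Martes_litoralis, Pan_litoralis, Prionailurus_orientalis, Salamandra_domesticus, which are not in the proposed group, so the group is not monophyletic.

No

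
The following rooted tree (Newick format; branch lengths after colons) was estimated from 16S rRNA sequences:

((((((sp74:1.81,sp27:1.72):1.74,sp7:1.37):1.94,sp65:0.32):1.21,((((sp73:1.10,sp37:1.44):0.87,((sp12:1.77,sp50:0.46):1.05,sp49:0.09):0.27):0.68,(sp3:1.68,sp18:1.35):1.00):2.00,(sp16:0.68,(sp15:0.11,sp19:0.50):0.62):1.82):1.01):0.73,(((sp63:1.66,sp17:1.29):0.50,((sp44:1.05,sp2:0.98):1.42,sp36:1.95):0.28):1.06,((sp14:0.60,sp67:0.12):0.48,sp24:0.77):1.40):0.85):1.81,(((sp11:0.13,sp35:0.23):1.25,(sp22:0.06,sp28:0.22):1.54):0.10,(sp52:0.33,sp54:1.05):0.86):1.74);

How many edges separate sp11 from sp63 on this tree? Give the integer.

The MRCA of sp11 and sp63 is the root of the tree.
From sp11 up to that node: 4 branches. From sp63 up to the same node: 5 branches. Total: 4 + 5 = 9.

9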